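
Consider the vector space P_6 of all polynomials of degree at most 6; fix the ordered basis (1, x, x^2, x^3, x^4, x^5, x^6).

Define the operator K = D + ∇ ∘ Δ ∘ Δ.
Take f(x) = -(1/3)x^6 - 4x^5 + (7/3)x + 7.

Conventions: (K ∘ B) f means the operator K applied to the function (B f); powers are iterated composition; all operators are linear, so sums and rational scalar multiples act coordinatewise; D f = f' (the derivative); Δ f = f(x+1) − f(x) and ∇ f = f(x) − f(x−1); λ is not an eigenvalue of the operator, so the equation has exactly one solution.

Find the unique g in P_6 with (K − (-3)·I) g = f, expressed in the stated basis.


write g with unknown coordinates in the stated basis and equate coefficients in (K − (-3)·I) g = f
solving from the highest basis element down gives g = -(1/9)x^6 - (10/9)x^5 + (50/27)x^4 + (160/81)x^3 + (2180/81)x^2 - (751/243)x + 3892/729
check: K g = -(2/3)x^5 - (50/9)x^4 - (160/27)x^3 - (2180/27)x^2 + (940/81)x - 2191/243
so K g − (-3)·g = -(1/3)x^6 - 4x^5 + (7/3)x + 7 = f ✓

the image equals g(x) = -(1/9)x^6 - (10/9)x^5 + (50/27)x^4 + (160/81)x^3 + (2180/81)x^2 - (751/243)x + 3892/729


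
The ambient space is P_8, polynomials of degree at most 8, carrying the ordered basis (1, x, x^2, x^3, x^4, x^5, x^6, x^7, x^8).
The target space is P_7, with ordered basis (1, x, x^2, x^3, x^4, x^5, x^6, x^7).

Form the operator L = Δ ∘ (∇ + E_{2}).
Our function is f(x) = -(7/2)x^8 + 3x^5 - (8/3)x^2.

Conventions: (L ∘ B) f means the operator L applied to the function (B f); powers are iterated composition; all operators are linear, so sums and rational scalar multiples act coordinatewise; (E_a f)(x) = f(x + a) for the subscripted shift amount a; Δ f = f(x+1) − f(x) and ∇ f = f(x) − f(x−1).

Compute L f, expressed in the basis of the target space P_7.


∇ f = -28x^7 + 98x^6 - 196x^5 + 260x^4 - 226x^3 + 128x^2 - (145/3)x + 55/6
E_{2} f = -(7/2)x^8 - 56x^7 - 392x^6 - 1565x^5 - 3890x^4 - 6152x^3 - (18104/3)x^2 - (10064/3)x - 2432/3
(∇ + E_{2}) f = -(7/2)x^8 - 84x^7 - 294x^6 - 1761x^5 - 3630x^4 - 6378x^3 - (17720/3)x^2 - 3403x - 1603/2
Δ (∇ + E_{2}) f = -28x^7 - 686x^6 - 3724x^5 - 16400x^4 - 41146x^3 - 64796x^2 - (169957/3)x - 128761/6

the image equals g(x) = -28x^7 - 686x^6 - 3724x^5 - 16400x^4 - 41146x^3 - 64796x^2 - (169957/3)x - 128761/6


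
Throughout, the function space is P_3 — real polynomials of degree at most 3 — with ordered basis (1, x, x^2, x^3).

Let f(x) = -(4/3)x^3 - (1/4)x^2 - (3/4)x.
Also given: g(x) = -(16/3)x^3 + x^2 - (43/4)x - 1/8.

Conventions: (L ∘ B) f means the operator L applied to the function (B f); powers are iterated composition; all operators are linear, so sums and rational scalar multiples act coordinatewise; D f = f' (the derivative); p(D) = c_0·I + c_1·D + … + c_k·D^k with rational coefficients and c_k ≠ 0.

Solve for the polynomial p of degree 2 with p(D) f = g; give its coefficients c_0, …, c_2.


c_0 = 4, c_1 = -1/2, c_2 = 1

D^0 f = -(4/3)x^3 - (1/4)x^2 - (3/4)x
D^1 f = -4x^2 - (1/2)x - 3/4
D^2 f = -8x - 1/2
matching coefficients of g against c_0 f + c_1 Df + … from the top degree down determines the c_i
solution: c_0 = 4, c_1 = -1/2, c_2 = 1


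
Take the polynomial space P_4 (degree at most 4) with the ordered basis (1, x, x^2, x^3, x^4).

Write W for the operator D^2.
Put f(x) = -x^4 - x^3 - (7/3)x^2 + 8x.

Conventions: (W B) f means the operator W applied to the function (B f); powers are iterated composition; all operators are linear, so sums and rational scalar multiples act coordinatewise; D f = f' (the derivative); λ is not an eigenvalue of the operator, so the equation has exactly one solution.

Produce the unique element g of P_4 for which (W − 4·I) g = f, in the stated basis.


the result is g(x) = (1/4)x^4 + (1/4)x^3 + (4/3)x^2 - (13/8)x + 2/3

write g with unknown coordinates in the stated basis and equate coefficients in (W − 4·I) g = f
solving from the highest basis element down gives g = (1/4)x^4 + (1/4)x^3 + (4/3)x^2 - (13/8)x + 2/3
check: W g = 3x^2 + (3/2)x + 8/3
so W g − 4·g = -x^4 - x^3 - (7/3)x^2 + 8x = f ✓


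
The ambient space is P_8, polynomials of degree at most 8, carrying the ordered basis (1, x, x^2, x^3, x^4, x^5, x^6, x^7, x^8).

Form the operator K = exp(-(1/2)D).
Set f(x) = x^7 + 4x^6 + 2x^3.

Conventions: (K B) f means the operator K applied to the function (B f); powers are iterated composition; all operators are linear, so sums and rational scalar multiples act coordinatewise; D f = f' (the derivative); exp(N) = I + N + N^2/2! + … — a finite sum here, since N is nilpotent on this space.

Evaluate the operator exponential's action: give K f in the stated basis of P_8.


order-1 term: -(7/2)x^6 - 12x^5 - 3x^2
order-2 term: (21/4)x^5 + 15x^4 + (3/2)x
order-3 term: -(35/8)x^4 - 10x^3 - 1/4
order-4 term: (35/16)x^3 + (15/4)x^2
order-5 term: -(21/32)x^2 - (3/4)x
order-6 term: (7/64)x + 1/16
order-7 term: -1/128
the series for exp(-(1/2)D) f terminates at order 7
exp(-(1/2)D) f = x^7 + (1/2)x^6 - (27/4)x^5 + (85/8)x^4 - (93/16)x^3 + (3/32)x^2 + (55/64)x - 25/128

g(x) = x^7 + (1/2)x^6 - (27/4)x^5 + (85/8)x^4 - (93/16)x^3 + (3/32)x^2 + (55/64)x - 25/128


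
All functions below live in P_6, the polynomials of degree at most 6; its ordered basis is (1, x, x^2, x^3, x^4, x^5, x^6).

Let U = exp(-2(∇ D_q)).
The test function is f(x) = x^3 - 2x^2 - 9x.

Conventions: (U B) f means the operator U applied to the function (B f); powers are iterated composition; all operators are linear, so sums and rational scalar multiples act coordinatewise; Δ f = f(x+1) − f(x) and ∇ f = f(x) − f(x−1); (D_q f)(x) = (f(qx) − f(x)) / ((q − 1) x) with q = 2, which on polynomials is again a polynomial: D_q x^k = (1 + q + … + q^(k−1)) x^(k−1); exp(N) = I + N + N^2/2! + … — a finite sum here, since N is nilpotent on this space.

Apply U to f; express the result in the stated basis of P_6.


order-1 term: -28x + 26
the series for exp(-2(∇ D_q)) f terminates at order 1
exp(-2(∇ D_q)) f = x^3 - 2x^2 - 37x + 26

the result is g(x) = x^3 - 2x^2 - 37x + 26


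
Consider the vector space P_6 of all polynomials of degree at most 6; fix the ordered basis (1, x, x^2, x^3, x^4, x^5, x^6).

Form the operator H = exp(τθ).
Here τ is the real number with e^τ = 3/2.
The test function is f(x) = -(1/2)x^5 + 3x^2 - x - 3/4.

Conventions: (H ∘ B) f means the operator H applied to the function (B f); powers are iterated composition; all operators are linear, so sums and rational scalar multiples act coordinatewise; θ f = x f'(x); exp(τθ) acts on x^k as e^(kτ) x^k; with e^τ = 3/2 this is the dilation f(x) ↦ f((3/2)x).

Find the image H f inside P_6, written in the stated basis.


exp(τθ) x^k = e^(kτ) x^k; with e^τ = 3/2 this sends x^k to (3/2)^k x^k
x ↦ 3/2 x
x^2 ↦ 9/4 x^2
x^5 ↦ 243/32 x^5
applying this coordinatewise to f: exp(τθ) f = -(243/64)x^5 + (27/4)x^2 - (3/2)x - 3/4

the image equals g(x) = -(243/64)x^5 + (27/4)x^2 - (3/2)x - 3/4


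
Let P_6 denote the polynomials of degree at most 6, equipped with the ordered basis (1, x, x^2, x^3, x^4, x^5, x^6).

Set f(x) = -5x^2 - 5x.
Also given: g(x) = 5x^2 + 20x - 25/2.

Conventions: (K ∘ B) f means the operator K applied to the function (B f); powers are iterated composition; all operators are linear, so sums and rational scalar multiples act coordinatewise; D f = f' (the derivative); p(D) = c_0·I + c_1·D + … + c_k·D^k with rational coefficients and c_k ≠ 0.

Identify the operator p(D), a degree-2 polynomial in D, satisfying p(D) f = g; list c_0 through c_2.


D^0 f = -5x^2 - 5x
D^1 f = -10x - 5
D^2 f = -10
matching coefficients of g against c_0 f + c_1 Df + … from the top degree down determines the c_i
solution: c_0 = -1, c_1 = -3/2, c_2 = 2

p(D) = -I − (3/2)·D + 2·D^2, i.e. c_0 = -1, c_1 = -3/2, c_2 = 2


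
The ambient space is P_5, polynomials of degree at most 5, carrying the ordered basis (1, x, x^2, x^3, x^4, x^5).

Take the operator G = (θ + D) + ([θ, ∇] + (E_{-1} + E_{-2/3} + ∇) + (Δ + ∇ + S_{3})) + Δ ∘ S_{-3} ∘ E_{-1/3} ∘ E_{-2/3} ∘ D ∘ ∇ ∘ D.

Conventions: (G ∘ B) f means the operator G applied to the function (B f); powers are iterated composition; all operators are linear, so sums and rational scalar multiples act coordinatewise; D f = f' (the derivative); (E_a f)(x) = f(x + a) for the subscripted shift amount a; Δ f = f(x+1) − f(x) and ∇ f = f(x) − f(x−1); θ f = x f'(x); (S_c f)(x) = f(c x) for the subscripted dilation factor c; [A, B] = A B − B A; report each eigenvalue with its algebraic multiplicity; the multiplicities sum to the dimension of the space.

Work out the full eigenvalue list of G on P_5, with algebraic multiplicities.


image of 1: 3
image of x: 6x + 4/3
image of x^2: 13x^2 + (8/3)x + 22/9
image of x^3: 32x^3 + 4x^2 + (22/3)x - 35/27
image of x^4: 87x^4 + (16/3)x^3 + (44/3)x^2 - (140/27)x - 5492/81
image of x^5: 250x^5 + (20/3)x^4 + (220/9)x^3 - (350/27)x^2 + (89180/81)x + 261679/243
the matrix is upper triangular; its diagonal is (3, 6, 13, 32, 87, 250)
for a triangular matrix the eigenvalues are the diagonal entries, with algebraic multiplicity their repetition count

λ = 3 (multiplicity 1), λ = 6 (multiplicity 1), λ = 13 (multiplicity 1), λ = 32 (multiplicity 1), λ = 87 (multiplicity 1), λ = 250 (multiplicity 1)


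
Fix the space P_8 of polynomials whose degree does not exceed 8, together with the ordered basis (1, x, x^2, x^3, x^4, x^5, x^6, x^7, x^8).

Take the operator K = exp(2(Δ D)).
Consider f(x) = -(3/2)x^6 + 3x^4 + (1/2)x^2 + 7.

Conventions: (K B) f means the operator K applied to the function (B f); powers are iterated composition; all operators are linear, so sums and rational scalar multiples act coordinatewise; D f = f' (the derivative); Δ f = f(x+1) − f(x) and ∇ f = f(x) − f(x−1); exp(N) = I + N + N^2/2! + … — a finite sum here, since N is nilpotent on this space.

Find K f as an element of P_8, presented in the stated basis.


order-1 term: -90x^4 - 180x^3 - 108x^2 - 18x + 8
order-2 term: -1080x^2 - 2160x - 1116
order-3 term: -1440
the series for exp(2(Δ D)) f terminates at order 3
exp(2(Δ D)) f = -(3/2)x^6 - 87x^4 - 180x^3 - (2375/2)x^2 - 2178x - 2541

the result is g(x) = -(3/2)x^6 - 87x^4 - 180x^3 - (2375/2)x^2 - 2178x - 2541


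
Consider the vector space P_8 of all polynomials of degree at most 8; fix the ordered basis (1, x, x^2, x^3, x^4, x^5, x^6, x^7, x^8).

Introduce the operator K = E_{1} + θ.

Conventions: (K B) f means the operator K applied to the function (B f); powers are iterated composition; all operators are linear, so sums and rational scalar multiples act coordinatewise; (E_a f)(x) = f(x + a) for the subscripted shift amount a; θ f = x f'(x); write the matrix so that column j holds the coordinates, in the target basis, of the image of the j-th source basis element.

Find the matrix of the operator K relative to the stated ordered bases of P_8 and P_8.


image of 1: 1
image of x: 2x + 1
image of x^2: 3x^2 + 2x + 1
image of x^3: 4x^3 + 3x^2 + 3x + 1
image of x^4: 5x^4 + 4x^3 + 6x^2 + 4x + 1
image of x^5: 6x^5 + 5x^4 + 10x^3 + 10x^2 + 5x + 1
image of x^6: 7x^6 + 6x^5 + 15x^4 + 20x^3 + 15x^2 + 6x + 1
image of x^7: 8x^7 + 7x^6 + 21x^5 + 35x^4 + 35x^3 + 21x^2 + 7x + 1
image of x^8: 9x^8 + 8x^7 + 28x^6 + 56x^5 + 70x^4 + 56x^3 + 28x^2 + 8x + 1
each image's coordinates form column j of the matrix

the matrix is [[1, 1, 1, 1, 1, 1, 1, 1, 1]; [0, 2, 2, 3, 4, 5, 6, 7, 8]; [0, 0, 3, 3, 6, 10, 15, 21, 28]; [0, 0, 0, 4, 4, 10, 20, 35, 56]; [0, 0, 0, 0, 5, 5, 15, 35, 70]; [0, 0, 0, 0, 0, 6, 6, 21, 56]; [0, 0, 0, 0, 0, 0, 7, 7, 28]; [0, 0, 0, 0, 0, 0, 0, 8, 8]; [0, 0, 0, 0, 0, 0, 0, 0, 9]] (rows listed top to bottom)


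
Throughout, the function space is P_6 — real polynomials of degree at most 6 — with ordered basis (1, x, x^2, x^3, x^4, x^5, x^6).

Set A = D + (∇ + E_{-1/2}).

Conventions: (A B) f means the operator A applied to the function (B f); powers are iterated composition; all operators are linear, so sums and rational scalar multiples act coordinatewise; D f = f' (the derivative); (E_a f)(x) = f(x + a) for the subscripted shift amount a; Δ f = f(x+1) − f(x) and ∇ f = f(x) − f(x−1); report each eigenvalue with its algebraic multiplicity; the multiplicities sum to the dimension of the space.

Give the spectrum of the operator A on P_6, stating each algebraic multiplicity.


λ = 1 (multiplicity 7)

image of 1: 1
image of x: x + 3/2
image of x^2: x^2 + 3x - 3/4
image of x^3: x^3 + (9/2)x^2 - (9/4)x + 7/8
image of x^4: x^4 + 6x^3 - (9/2)x^2 + (7/2)x - 15/16
image of x^5: x^5 + (15/2)x^4 - (15/2)x^3 + (35/4)x^2 - (75/16)x + 31/32
image of x^6: x^6 + 9x^5 - (45/4)x^4 + (35/2)x^3 - (225/16)x^2 + (93/16)x - 63/64
the matrix is upper triangular; its diagonal is (1, 1, 1, 1, 1, 1, 1)
for a triangular matrix the eigenvalues are the diagonal entries, with algebraic multiplicity their repetition count


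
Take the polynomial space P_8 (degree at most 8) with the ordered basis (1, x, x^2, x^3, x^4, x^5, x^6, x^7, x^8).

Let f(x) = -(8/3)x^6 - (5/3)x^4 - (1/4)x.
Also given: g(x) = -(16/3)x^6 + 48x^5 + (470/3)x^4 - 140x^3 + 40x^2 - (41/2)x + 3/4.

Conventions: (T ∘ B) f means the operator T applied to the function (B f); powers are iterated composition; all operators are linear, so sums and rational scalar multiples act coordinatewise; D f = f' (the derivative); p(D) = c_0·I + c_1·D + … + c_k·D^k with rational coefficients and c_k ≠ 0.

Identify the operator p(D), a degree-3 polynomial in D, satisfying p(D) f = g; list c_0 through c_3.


D^0 f = -(8/3)x^6 - (5/3)x^4 - (1/4)x
D^1 f = -16x^5 - (20/3)x^3 - 1/4
D^2 f = -80x^4 - 20x^2
D^3 f = -320x^3 - 40x
matching coefficients of g against c_0 f + c_1 Df + … from the top degree down determines the c_i
solution: c_0 = 2, c_1 = -3, c_2 = -2, c_3 = 1/2

c_0 = 2, c_1 = -3, c_2 = -2, c_3 = 1/2


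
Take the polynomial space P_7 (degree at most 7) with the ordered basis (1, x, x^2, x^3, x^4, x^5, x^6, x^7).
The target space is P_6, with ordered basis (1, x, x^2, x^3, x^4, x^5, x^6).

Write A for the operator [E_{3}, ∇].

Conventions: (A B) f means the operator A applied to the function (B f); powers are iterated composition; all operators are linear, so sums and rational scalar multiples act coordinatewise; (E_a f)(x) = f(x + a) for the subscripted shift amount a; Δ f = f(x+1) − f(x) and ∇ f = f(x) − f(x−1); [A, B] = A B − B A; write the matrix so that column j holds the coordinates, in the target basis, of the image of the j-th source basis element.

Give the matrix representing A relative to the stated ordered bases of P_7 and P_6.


image of 1: 0
image of x: 0
image of x^2: 0
image of x^3: 0
image of x^4: 0
image of x^5: 0
image of x^6: 0
image of x^7: 0
each image's coordinates form column j of the matrix

the matrix is [[0, 0, 0, 0, 0, 0, 0, 0]; [0, 0, 0, 0, 0, 0, 0, 0]; [0, 0, 0, 0, 0, 0, 0, 0]; [0, 0, 0, 0, 0, 0, 0, 0]; [0, 0, 0, 0, 0, 0, 0, 0]; [0, 0, 0, 0, 0, 0, 0, 0]; [0, 0, 0, 0, 0, 0, 0, 0]] (rows listed top to bottom)


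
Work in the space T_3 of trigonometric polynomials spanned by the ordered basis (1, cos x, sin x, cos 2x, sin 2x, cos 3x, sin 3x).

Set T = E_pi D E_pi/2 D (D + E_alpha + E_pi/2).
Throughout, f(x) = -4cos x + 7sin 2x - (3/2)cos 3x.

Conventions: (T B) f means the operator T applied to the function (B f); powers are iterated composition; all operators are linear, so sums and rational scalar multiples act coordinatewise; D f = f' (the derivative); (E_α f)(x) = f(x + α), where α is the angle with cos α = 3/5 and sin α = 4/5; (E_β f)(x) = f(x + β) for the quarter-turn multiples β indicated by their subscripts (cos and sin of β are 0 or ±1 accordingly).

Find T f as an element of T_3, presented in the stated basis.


the image equals g(x) = (56/5)cos x + (12/5)sin x + (2072/25)cos 2x - (896/25)sin 2x - (3969/125)cos 3x + (3159/250)sin 3x

D f = 4sin x + 14cos 2x + (9/2)sin 3x
E_alpha f = -(12/5)cos x + (16/5)sin x + (168/25)cos 2x - (49/25)sin 2x + (351/250)cos 3x + (66/125)sin 3x
E_pi/2 f = 4sin x - 7sin 2x - (3/2)sin 3x
(D + E_alpha + E_pi/2) f = -(12/5)cos x + (56/5)sin x + (518/25)cos 2x - (224/25)sin 2x + (351/250)cos 3x + (441/125)sin 3x
D (D + E_alpha + E_pi/2) f = (56/5)cos x + (12/5)sin x - (448/25)cos 2x - (1036/25)sin 2x + (1323/125)cos 3x - (1053/250)sin 3x
E_pi/2 D (D + E_alpha + E_pi/2) f = (12/5)cos x - (56/5)sin x + (448/25)cos 2x + (1036/25)sin 2x + (1053/250)cos 3x + (1323/125)sin 3x
D (E_pi/2 D) (D + E_alpha + E_pi/2) f = -(56/5)cos x - (12/5)sin x + (2072/25)cos 2x - (896/25)sin 2x + (3969/125)cos 3x - (3159/250)sin 3x
E_pi D (E_pi/2 D) (D + E_alpha + E_pi/2) f = (56/5)cos x + (12/5)sin x + (2072/25)cos 2x - (896/25)sin 2x - (3969/125)cos 3x + (3159/250)sin 3x


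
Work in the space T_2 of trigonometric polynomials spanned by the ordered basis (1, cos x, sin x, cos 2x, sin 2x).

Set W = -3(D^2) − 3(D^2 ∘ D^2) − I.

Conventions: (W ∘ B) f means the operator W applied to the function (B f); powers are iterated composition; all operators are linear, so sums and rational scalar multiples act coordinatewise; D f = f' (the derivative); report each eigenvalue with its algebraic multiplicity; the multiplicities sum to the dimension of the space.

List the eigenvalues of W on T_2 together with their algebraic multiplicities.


image of 1: -1
image of cos x: -cos x
image of sin x: -sin x
image of cos 2x: -37cos 2x
image of sin 2x: -37sin 2x
the matrix is diagonal; its diagonal is (-1, -1, -1, -37, -37)
for a triangular matrix the eigenvalues are the diagonal entries, with algebraic multiplicity their repetition count

λ = -37 (multiplicity 2), λ = -1 (multiplicity 3)


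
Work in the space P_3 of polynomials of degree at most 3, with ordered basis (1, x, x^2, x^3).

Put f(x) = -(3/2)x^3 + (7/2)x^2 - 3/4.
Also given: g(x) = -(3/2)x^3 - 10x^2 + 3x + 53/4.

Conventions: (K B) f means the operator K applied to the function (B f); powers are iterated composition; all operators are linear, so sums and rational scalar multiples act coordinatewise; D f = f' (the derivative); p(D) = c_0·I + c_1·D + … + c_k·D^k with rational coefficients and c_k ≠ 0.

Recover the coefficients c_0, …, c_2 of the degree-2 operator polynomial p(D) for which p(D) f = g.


D^0 f = -(3/2)x^3 + (7/2)x^2 - 3/4
D^1 f = -(9/2)x^2 + 7x
D^2 f = -9x + 7
matching coefficients of g against c_0 f + c_1 Df + … from the top degree down determines the c_i
solution: c_0 = 1, c_1 = 3, c_2 = 2

c_0 = 1, c_1 = 3, c_2 = 2


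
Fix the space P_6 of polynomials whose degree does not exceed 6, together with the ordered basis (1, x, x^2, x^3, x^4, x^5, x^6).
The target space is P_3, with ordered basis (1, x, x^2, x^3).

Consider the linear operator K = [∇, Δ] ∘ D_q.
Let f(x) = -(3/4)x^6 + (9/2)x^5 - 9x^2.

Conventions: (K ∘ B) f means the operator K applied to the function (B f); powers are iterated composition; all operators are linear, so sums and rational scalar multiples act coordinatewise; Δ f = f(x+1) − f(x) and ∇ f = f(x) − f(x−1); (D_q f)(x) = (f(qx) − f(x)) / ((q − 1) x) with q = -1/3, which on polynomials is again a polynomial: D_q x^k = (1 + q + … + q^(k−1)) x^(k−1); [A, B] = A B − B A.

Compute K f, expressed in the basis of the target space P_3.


D_q f = -(91/162)x^5 + (61/18)x^4 - 6x
Δ D_q f = -(455/162)x^4 + (643/81)x^3 + (1192/81)x^2 + (1741/162)x - 257/81
∇ Δ D_q f = -(910/81)x^3 + (122/3)x^2 - (455/81)x + 61/9
∇ D_q f = -(455/162)x^4 + (1553/81)x^3 - (2102/81)x^2 + (2651/162)x - 806/81
Δ ∇ D_q f = -(910/81)x^3 + (122/3)x^2 - (455/81)x + 61/9
[∇, Δ] D_q f = 0

g(x) = 0


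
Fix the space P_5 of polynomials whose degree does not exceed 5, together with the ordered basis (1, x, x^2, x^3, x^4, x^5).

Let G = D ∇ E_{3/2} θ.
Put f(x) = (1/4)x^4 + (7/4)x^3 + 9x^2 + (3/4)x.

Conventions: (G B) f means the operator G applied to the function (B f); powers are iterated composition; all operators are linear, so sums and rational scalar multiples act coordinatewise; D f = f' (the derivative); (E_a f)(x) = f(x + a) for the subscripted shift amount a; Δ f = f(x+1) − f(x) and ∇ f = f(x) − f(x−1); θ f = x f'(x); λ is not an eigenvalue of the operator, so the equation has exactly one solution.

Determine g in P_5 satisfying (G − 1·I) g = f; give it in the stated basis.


write g with unknown coordinates in the stated basis and equate coefficients in (G − 1·I) g = f
solving from the highest basis element down gives g = -(1/4)x^4 - (7/4)x^3 - 21x^2 - (225/4)x - 257/2
check: G g = -12x^2 - (111/2)x - 257/2
so G g − 1·g = (1/4)x^4 + (7/4)x^3 + 9x^2 + (3/4)x = f ✓

the result is g(x) = -(1/4)x^4 - (7/4)x^3 - 21x^2 - (225/4)x - 257/2


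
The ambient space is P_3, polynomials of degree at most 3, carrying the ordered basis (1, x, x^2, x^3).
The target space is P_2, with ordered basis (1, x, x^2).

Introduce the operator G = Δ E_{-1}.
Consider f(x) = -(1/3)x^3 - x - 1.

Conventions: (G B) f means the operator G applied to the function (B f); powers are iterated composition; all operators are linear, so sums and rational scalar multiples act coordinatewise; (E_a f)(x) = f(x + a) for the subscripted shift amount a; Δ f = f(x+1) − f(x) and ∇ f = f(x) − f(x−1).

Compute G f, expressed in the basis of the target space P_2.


the result is g(x) = -x^2 + x - 4/3

E_{-1} f = -(1/3)x^3 + x^2 - 2x + 1/3
Δ E_{-1} f = -x^2 + x - 4/3


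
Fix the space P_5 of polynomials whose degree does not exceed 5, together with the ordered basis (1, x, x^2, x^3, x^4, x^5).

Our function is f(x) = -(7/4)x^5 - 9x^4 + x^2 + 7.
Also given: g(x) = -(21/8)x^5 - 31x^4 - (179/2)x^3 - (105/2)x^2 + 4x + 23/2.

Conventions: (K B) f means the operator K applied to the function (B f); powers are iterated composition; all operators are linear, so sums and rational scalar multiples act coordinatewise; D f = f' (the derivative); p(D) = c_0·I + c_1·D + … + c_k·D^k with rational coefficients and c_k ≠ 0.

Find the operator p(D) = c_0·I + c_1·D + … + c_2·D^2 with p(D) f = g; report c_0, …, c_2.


c_0 = 3/2, c_1 = 2, c_2 = 1/2

D^0 f = -(7/4)x^5 - 9x^4 + x^2 + 7
D^1 f = -(35/4)x^4 - 36x^3 + 2x
D^2 f = -35x^3 - 108x^2 + 2
matching coefficients of g against c_0 f + c_1 Df + … from the top degree down determines the c_i
solution: c_0 = 3/2, c_1 = 2, c_2 = 1/2


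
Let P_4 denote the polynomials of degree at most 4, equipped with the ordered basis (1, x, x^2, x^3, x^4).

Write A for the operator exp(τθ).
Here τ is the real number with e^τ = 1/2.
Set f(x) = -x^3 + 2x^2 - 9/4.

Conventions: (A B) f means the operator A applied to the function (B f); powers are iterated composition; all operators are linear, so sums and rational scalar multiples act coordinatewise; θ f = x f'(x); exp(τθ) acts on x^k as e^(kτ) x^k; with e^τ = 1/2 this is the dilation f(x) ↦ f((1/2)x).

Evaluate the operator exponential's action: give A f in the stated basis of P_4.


the image equals g(x) = -(1/8)x^3 + (1/2)x^2 - 9/4

exp(τθ) x^k = e^(kτ) x^k; with e^τ = 1/2 this sends x^k to (1/2)^k x^k
x^2 ↦ 1/4 x^2
x^3 ↦ 1/8 x^3
applying this coordinatewise to f: exp(τθ) f = -(1/8)x^3 + (1/2)x^2 - 9/4


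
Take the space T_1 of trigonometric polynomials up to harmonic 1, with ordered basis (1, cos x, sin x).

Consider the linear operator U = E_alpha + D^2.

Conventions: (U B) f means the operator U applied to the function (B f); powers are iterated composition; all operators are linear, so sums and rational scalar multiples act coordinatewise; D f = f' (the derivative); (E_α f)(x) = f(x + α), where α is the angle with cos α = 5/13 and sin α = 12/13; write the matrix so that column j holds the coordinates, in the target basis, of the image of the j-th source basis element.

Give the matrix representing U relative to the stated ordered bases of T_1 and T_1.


the matrix is [[1, 0, 0]; [0, -8/13, 12/13]; [0, -12/13, -8/13]] (rows listed top to bottom)

image of 1: 1
image of cos x: -(8/13)cos x - (12/13)sin x
image of sin x: (12/13)cos x - (8/13)sin x
each image's coordinates form column j of the matrix


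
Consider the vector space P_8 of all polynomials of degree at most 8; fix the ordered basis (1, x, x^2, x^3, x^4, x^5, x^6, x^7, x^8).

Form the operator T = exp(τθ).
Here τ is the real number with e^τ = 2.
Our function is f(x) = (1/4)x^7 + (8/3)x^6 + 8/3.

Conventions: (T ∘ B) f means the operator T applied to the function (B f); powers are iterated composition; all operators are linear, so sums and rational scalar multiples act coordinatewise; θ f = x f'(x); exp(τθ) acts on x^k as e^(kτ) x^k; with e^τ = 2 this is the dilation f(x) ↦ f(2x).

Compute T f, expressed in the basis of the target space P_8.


the result is g(x) = 32x^7 + (512/3)x^6 + 8/3

exp(τθ) x^k = e^(kτ) x^k; with e^τ = 2 this sends x^k to 2^k x^k
x^6 ↦ 64 x^6
x^7 ↦ 128 x^7
applying this coordinatewise to f: exp(τθ) f = 32x^7 + (512/3)x^6 + 8/3


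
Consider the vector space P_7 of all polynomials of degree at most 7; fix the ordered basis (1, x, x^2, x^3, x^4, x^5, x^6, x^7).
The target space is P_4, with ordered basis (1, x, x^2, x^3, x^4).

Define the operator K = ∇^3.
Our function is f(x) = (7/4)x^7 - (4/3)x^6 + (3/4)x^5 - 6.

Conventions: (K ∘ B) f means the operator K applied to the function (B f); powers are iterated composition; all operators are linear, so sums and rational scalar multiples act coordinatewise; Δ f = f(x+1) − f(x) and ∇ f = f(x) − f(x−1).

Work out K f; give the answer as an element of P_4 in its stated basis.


the image equals g(x) = (735/2)x^4 - 2365x^3 + (12555/2)x^2 - 7950x + 3993

∇ f = (49/4)x^6 - (179/4)x^5 + 85x^4 - (1145/12)x^3 + (257/4)x^2 - 24x + 23/6
∇ ∇ f = (147/2)x^5 - (815/2)x^4 + (2065/2)x^3 - (2855/2)x^2 + 1052x - 977/3
∇ ∇ ∇ f = (735/2)x^4 - 2365x^3 + (12555/2)x^2 - 7950x + 3993


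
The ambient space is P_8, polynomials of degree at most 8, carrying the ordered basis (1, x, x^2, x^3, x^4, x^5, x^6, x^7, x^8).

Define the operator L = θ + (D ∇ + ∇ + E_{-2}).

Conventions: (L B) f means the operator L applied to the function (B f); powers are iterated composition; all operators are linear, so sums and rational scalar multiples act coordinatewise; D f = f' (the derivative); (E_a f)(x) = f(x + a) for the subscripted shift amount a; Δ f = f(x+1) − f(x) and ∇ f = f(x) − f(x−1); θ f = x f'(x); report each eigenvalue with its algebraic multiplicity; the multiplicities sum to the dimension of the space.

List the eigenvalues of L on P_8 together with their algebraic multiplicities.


λ = 1 (multiplicity 1), λ = 2 (multiplicity 1), λ = 3 (multiplicity 1), λ = 4 (multiplicity 1), λ = 5 (multiplicity 1), λ = 6 (multiplicity 1), λ = 7 (multiplicity 1), λ = 8 (multiplicity 1), λ = 9 (multiplicity 1)

image of 1: 1
image of x: 2x - 1
image of x^2: 3x^2 - 2x + 5
image of x^3: 4x^3 - 3x^2 + 15x - 10
image of x^4: 5x^4 - 4x^3 + 30x^2 - 40x + 19
image of x^5: 6x^5 - 5x^4 + 50x^3 - 100x^2 + 95x - 36
image of x^6: 7x^6 - 6x^5 + 75x^4 - 200x^3 + 285x^2 - 216x + 69
image of x^7: 8x^7 - 7x^6 + 105x^5 - 350x^4 + 665x^3 - 756x^2 + 483x - 134
image of x^8: 9x^8 - 8x^7 + 140x^6 - 560x^5 + 1330x^4 - 2016x^3 + 1932x^2 - 1072x + 263
the matrix is upper triangular; its diagonal is (1, 2, 3, 4, 5, 6, 7, 8, 9)
for a triangular matrix the eigenvalues are the diagonal entries, with algebraic multiplicity their repetition count


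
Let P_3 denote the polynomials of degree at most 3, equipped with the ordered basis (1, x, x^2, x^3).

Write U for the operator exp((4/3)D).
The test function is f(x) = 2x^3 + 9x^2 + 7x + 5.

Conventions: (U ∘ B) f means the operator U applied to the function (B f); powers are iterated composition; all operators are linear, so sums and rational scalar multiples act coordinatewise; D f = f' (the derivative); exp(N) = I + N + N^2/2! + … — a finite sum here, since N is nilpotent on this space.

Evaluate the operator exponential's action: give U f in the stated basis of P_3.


g(x) = 2x^3 + 17x^2 + (125/3)x + 947/27

order-1 term: 8x^2 + 24x + 28/3
order-2 term: (32/3)x + 16
order-3 term: 128/27
the series for exp((4/3)D) f terminates at order 3
exp((4/3)D) f = 2x^3 + 17x^2 + (125/3)x + 947/27


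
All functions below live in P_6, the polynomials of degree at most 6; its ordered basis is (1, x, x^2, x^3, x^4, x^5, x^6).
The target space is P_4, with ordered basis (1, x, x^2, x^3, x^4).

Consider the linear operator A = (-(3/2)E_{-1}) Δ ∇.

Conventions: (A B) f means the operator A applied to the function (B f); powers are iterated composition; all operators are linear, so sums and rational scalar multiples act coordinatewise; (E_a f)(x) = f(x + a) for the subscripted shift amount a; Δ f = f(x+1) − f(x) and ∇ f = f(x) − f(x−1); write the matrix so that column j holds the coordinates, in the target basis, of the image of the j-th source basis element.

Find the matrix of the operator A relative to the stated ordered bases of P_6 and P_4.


the matrix is [[0, 0, -3, 9, -21, 45, -93]; [0, 0, 0, -9, 36, -105, 270]; [0, 0, 0, 0, -18, 90, -315]; [0, 0, 0, 0, 0, -30, 180]; [0, 0, 0, 0, 0, 0, -45]] (rows listed top to bottom)

image of 1: 0
image of x: 0
image of x^2: -3
image of x^3: -9x + 9
image of x^4: -18x^2 + 36x - 21
image of x^5: -30x^3 + 90x^2 - 105x + 45
image of x^6: -45x^4 + 180x^3 - 315x^2 + 270x - 93
each image's coordinates form column j of the matrix


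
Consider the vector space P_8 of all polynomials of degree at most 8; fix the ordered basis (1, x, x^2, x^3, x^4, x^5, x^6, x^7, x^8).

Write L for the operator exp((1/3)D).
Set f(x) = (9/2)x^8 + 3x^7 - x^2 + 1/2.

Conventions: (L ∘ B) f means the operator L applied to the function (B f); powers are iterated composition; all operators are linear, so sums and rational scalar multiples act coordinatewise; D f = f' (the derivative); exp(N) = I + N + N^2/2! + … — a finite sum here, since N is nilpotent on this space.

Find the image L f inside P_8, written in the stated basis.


g(x) = (9/2)x^8 + 15x^7 + 21x^6 + (49/3)x^5 + (70/9)x^4 + (7/3)x^3 - (46/81)x^2 - (151/243)x + 95/243

order-1 term: 12x^7 + 7x^6 - (2/3)x
order-2 term: 14x^6 + 7x^5 - 1/9
order-3 term: (28/3)x^5 + (35/9)x^4
order-4 term: (35/9)x^4 + (35/27)x^3
order-5 term: (28/27)x^3 + (7/27)x^2
order-6 term: (14/81)x^2 + (7/243)x
order-7 term: (4/243)x + 1/729
order-8 term: 1/1458
the series for exp((1/3)D) f terminates at order 8
exp((1/3)D) f = (9/2)x^8 + 15x^7 + 21x^6 + (49/3)x^5 + (70/9)x^4 + (7/3)x^3 - (46/81)x^2 - (151/243)x + 95/243


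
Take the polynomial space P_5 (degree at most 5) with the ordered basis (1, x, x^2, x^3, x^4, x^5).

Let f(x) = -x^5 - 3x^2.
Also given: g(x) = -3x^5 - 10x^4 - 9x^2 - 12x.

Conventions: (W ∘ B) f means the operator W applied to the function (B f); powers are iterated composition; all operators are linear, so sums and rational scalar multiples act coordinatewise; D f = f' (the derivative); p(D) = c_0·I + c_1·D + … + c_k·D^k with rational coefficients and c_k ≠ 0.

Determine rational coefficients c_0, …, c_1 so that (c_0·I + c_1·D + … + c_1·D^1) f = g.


D^0 f = -x^5 - 3x^2
D^1 f = -5x^4 - 6x
matching coefficients of g against c_0 f + c_1 Df + … from the top degree down determines the c_i
solution: c_0 = 3, c_1 = 2

c_0 = 3, c_1 = 2


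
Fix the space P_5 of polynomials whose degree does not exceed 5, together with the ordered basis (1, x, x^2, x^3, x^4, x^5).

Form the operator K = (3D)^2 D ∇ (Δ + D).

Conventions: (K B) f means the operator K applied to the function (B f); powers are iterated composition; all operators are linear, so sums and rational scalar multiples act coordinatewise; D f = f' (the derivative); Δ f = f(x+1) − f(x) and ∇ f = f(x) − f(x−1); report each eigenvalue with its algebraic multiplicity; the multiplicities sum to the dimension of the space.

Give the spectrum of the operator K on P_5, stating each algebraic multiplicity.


image of 1: 0
image of x: 0
image of x^2: 0
image of x^3: 0
image of x^4: 0
image of x^5: 2160
the matrix is upper triangular; its diagonal is (0, 0, 0, 0, 0, 0)
for a triangular matrix the eigenvalues are the diagonal entries, with algebraic multiplicity their repetition count

λ = 0 (multiplicity 6)


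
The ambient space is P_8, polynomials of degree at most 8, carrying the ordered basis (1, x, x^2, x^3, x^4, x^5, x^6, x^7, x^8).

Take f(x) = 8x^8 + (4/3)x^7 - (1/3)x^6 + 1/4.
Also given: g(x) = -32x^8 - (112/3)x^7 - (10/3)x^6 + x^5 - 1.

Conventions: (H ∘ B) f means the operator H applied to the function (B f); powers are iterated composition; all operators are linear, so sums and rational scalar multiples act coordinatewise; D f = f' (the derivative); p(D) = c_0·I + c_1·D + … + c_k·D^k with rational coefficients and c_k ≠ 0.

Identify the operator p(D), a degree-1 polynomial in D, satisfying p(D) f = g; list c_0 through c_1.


D^0 f = 8x^8 + (4/3)x^7 - (1/3)x^6 + 1/4
D^1 f = 64x^7 + (28/3)x^6 - 2x^5
matching coefficients of g against c_0 f + c_1 Df + … from the top degree down determines the c_i
solution: c_0 = -4, c_1 = -1/2

c_0 = -4, c_1 = -1/2


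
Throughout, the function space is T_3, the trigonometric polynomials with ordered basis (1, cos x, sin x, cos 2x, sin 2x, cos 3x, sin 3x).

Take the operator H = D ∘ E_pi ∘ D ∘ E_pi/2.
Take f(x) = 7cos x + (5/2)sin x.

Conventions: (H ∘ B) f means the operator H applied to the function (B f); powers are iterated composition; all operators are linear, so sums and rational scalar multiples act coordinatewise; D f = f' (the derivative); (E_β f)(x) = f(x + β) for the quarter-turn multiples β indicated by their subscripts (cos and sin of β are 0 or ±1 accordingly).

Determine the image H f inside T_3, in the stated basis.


g(x) = (5/2)cos x - 7sin x

E_pi/2 f = (5/2)cos x - 7sin x
D E_pi/2 f = -7cos x - (5/2)sin x
E_pi D E_pi/2 f = 7cos x + (5/2)sin x
D (E_pi ∘ D) E_pi/2 f = (5/2)cos x - 7sin x


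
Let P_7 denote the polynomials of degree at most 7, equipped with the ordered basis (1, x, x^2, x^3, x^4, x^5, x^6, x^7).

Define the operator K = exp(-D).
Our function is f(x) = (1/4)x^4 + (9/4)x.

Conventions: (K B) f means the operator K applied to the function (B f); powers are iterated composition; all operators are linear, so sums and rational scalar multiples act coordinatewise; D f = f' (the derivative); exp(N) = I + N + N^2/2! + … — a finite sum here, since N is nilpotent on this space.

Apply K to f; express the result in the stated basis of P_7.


order-1 term: -x^3 - 9/4
order-2 term: (3/2)x^2
order-3 term: -x
order-4 term: 1/4
the series for exp(-D) f terminates at order 4
exp(-D) f = (1/4)x^4 - x^3 + (3/2)x^2 + (5/4)x - 2

g(x) = (1/4)x^4 - x^3 + (3/2)x^2 + (5/4)x - 2


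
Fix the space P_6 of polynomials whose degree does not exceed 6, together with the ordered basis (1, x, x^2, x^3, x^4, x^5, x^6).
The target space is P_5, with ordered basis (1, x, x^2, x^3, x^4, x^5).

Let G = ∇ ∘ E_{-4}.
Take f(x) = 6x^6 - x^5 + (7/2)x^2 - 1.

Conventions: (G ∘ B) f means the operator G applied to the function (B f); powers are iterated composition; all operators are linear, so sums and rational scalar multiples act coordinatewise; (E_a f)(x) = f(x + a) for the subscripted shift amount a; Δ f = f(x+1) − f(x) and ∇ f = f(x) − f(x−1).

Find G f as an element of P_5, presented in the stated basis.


the result is g(x) = 36x^5 - 815x^4 + 7410x^3 - 33820x^2 + 77488x - 142613/2

E_{-4} f = 6x^6 - 145x^5 + 1460x^4 - 7840x^3 + (47367/2)x^2 - 38172x + 25655
∇ E_{-4} f = 36x^5 - 815x^4 + 7410x^3 - 33820x^2 + 77488x - 142613/2


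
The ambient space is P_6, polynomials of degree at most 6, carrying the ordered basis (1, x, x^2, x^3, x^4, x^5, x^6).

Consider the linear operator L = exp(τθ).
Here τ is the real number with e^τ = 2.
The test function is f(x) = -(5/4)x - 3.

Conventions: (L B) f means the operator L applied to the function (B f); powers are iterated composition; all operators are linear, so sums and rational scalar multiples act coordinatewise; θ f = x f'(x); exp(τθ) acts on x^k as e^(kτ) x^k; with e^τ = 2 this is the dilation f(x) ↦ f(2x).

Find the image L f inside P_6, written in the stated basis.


g(x) = -(5/2)x - 3

exp(τθ) x^k = e^(kτ) x^k; with e^τ = 2 this sends x^k to 2^k x^k
x ↦ 2 x
applying this coordinatewise to f: exp(τθ) f = -(5/2)x - 3


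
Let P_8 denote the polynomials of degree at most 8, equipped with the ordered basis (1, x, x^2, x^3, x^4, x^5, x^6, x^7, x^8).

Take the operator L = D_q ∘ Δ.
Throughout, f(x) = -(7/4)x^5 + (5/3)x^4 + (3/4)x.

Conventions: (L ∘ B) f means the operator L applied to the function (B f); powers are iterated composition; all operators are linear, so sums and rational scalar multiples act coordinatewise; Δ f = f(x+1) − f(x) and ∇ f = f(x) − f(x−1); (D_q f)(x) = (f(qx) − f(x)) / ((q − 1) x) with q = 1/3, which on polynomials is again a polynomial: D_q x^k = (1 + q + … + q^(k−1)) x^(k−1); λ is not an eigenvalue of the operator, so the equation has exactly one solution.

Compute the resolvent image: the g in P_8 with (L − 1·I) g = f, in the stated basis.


write g with unknown coordinates in the stated basis and equate coefficients in (L − 1·I) g = f
solving from the highest basis element down gives g = (7/4)x^5 - (5/3)x^4 + (350/27)x^3 + (845/54)x^2 + (6599/108)x + 7805/108
check: L g = (350/27)x^3 + (845/54)x^2 + (1670/27)x + 7805/108
so L g − 1·g = -(7/4)x^5 + (5/3)x^4 + (3/4)x = f ✓

the result is g(x) = (7/4)x^5 - (5/3)x^4 + (350/27)x^3 + (845/54)x^2 + (6599/108)x + 7805/108


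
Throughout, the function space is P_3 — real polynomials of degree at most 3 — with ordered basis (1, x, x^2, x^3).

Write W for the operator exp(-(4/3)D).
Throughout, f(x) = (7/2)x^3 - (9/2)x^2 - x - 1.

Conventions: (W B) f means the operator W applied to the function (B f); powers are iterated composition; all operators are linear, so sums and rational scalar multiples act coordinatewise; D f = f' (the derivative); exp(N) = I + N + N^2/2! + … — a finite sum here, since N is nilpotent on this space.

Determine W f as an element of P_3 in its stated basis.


the image equals g(x) = (7/2)x^3 - (37/2)x^2 + (89/3)x - 431/27

order-1 term: -14x^2 + 12x + 4/3
order-2 term: (56/3)x - 8
order-3 term: -224/27
the series for exp(-(4/3)D) f terminates at order 3
exp(-(4/3)D) f = (7/2)x^3 - (37/2)x^2 + (89/3)x - 431/27


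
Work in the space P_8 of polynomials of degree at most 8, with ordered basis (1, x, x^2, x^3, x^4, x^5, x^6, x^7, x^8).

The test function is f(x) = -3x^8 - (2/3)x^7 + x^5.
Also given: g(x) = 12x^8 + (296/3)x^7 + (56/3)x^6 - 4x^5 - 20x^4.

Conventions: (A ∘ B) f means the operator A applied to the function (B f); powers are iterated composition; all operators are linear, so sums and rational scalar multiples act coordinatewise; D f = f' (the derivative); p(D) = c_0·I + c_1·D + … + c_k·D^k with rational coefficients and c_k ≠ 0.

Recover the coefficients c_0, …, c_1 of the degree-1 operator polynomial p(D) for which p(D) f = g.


p(D) = -4·I − 4·D, i.e. c_0 = -4, c_1 = -4

D^0 f = -3x^8 - (2/3)x^7 + x^5
D^1 f = -24x^7 - (14/3)x^6 + 5x^4
matching coefficients of g against c_0 f + c_1 Df + … from the top degree down determines the c_i
solution: c_0 = -4, c_1 = -4


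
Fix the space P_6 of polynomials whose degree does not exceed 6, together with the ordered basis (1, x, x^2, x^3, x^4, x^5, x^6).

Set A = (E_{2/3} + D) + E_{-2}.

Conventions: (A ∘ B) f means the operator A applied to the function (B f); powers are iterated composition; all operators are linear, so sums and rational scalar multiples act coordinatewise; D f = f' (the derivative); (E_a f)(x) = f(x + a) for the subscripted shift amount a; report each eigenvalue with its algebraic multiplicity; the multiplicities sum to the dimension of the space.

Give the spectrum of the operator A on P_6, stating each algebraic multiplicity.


λ = 2 (multiplicity 7)

image of 1: 2
image of x: 2x - 1/3
image of x^2: 2x^2 - (2/3)x + 40/9
image of x^3: 2x^3 - x^2 + (40/3)x - 208/27
image of x^4: 2x^4 - (4/3)x^3 + (80/3)x^2 - (832/27)x + 1312/81
image of x^5: 2x^5 - (5/3)x^4 + (400/9)x^3 - (2080/27)x^2 + (6560/81)x - 7744/243
image of x^6: 2x^6 - 2x^5 + (200/3)x^4 - (4160/27)x^3 + (6560/27)x^2 - (15488/81)x + 46720/729
the matrix is upper triangular; its diagonal is (2, 2, 2, 2, 2, 2, 2)
for a triangular matrix the eigenvalues are the diagonal entries, with algebraic multiplicity their repetition count
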